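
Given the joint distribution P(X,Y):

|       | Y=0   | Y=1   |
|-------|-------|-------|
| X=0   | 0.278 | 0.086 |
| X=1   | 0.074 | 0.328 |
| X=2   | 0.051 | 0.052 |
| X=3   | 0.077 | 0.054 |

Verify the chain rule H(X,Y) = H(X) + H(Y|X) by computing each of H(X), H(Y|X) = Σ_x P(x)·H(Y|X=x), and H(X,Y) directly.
H(X) = 1.7811 bits, H(Y|X) = 0.7951 bits, H(X,Y) = 2.5763 bits

Marginal of X (row sums):
  P(X=0) = 0.278 + 0.086 = 0.364
  P(X=1) = 0.074 + 0.328 = 0.402
  P(X=2) = 0.051 + 0.052 = 0.103
  P(X=3) = 0.077 + 0.054 = 0.131
H(X) = -[0.364·log₂(0.364) + 0.402·log₂(0.402) + 0.103·log₂(0.103) + 0.131·log₂(0.131)]
  = 0.5307 + 0.5285 + 0.3378 + 0.3841 = 1.7811 bits

H(Y|X) = Σ_x P(x)·H(Y|X=x):
  X=0: P(X=0) = 0.364, P(Y|X=0) = (139/182, 43/182) → H(Y|X=0) = 0.7888
  X=1: P(X=1) = 0.402, P(Y|X=1) = (37/201, 164/201) → H(Y|X=1) = 0.6889
  X=2: P(X=2) = 0.103, P(Y|X=2) = (51/103, 52/103) → H(Y|X=2) = 0.9999
  X=3: P(X=3) = 0.131, P(Y|X=3) = (77/131, 54/131) → H(Y|X=3) = 0.9776
H(Y|X) = 0.364·0.7888 + 0.402·0.6889 + 0.103·0.9999 + 0.131·0.9776 = 0.7951 bits

H(X,Y) = -Σ_{x,y} P(x,y) log₂ P(x,y). Per-cell terms -P(x,y)·log₂P(x,y):
  X=0: 0.5134, 0.3044
  X=1: 0.2780, 0.5275
  X=2: 0.2190, 0.2218
  X=3: 0.2848, 0.2274
Sum of the 8 terms: H(X,Y) = 2.5763 bits

Chain rule check:
  H(X) + H(Y|X) = 1.7811 + 0.7951 = 2.5762 bits
  H(X,Y) = 2.5763 bits
✓ Chain rule verified (Δ = 0.0001 is 4-dp rounding noise: each of the three values was rounded independently).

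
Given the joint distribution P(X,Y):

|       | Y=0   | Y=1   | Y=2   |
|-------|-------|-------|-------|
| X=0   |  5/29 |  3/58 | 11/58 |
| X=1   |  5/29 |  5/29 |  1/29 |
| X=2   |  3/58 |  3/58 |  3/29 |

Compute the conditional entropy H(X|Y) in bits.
1.3667 bits

H(X|Y) = H(X,Y) - H(Y)

H(X,Y) = -Σ_{x,y} P(x,y) log₂ P(x,y). Per-cell terms -P(x,y)·log₂P(x,y):
  X=0: 0.437251, 0.221018, 0.454897
  X=1: 0.437251, 0.437251, 0.167517
  X=2: 0.221018, 0.221018, 0.338588
Sum of the 9 terms: H(X,Y) = 2.93581 bits

Marginal of Y (column sums):
  P(Y=0) = 5/29 + 5/29 + 3/58 = 23/58
  P(Y=1) = 3/58 + 5/29 + 3/58 = 8/29
  P(Y=2) = 11/58 + 1/29 + 3/29 = 19/58
H(Y) = -[(23/58)·log₂(23/58) + (8/29)·log₂(8/29) + (19/58)·log₂(19/58)]
  = 0.529166 + 0.512546 + 0.527431 = 1.56914 bits

H(X|Y) = H(X,Y) - H(Y) = 2.93581 - 1.56914 = 1.3667 bits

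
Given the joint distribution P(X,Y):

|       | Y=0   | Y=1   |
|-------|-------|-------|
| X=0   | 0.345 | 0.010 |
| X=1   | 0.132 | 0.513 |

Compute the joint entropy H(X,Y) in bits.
1.4758 bits

H(X,Y) = -Σ_{x,y} P(x,y) log₂ P(x,y). Per-cell terms -P(x,y)·log₂P(x,y):
  X=0: 0.529689, 0.066439
  X=1: 0.385624, 0.494003
Sum of the 4 terms: H(X,Y) = 1.4758 bits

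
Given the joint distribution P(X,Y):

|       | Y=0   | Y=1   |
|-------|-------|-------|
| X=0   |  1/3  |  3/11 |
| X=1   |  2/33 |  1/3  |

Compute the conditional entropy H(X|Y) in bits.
0.8457 bits

H(X|Y) = H(X,Y) - H(Y)

H(X,Y) = -Σ_{x,y} P(x,y) log₂ P(x,y). Per-cell terms -P(x,y)·log₂P(x,y):
  X=0: 0.52832, 0.51122
  X=1: 0.24511, 0.52832
Sum of the 4 terms: H(X,Y) = 1.8130 bits

Marginal of Y (column sums):
  P(Y=0) = 1/3 + 2/33 = 13/33
  P(Y=1) = 3/11 + 1/3 = 20/33
H(Y) = -[(13/33)·log₂(13/33) + (20/33)·log₂(20/33)]
  = 0.52944 + 0.43786 = 0.9673 bits

H(X|Y) = H(X,Y) - H(Y) = 1.8130 - 0.9673 = 0.8457 bits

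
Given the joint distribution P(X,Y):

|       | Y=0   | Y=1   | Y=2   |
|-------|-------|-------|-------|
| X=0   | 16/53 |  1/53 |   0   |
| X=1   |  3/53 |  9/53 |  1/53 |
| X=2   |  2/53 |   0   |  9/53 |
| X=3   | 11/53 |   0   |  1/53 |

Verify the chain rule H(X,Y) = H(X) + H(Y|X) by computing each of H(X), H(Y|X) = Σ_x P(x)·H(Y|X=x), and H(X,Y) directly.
H(X) = 1.9795 bits, H(Y|X) = 0.6188 bits, H(X,Y) = 2.5983 bits

Marginal of X (row sums):
  P(X=0) = 16/53 + 1/53 + 0 = 17/53
  P(X=1) = 3/53 + 9/53 + 1/53 = 13/53
  P(X=2) = 2/53 + 0 + 9/53 = 11/53
  P(X=3) = 11/53 + 0 + 1/53 = 12/53
H(X) = -[(17/53)·log₂(17/53) + (13/53)·log₂(13/53) + (11/53)·log₂(11/53) + (12/53)·log₂(12/53)]
  = 0.526185 + 0.497307 + 0.470818 + 0.485198 = 1.9795 bits

H(Y|X) = Σ_x P(x)·H(Y|X=x):
  X=0: P(X=0) = 17/53, P(Y|X=0) = (16/17, 1/17, 0) → H(Y|X=0) = 0.322757
  X=1: P(X=1) = 13/53, P(Y|X=1) = (3/13, 9/13, 1/13) → H(Y|X=1) = 1.140116
  X=2: P(X=2) = 11/53, P(Y|X=2) = (2/11, 0, 9/11) → H(Y|X=2) = 0.684038
  X=3: P(X=3) = 12/53, P(Y|X=3) = (11/12, 0, 1/12) → H(Y|X=3) = 0.413817
H(Y|X) = (17/53)·0.322757 + (13/53)·1.140116 + (11/53)·0.684038 + (12/53)·0.413817 = 0.6188 bits

H(X,Y) = -Σ_{x,y} P(x,y) log₂ P(x,y). Per-cell terms -P(x,y)·log₂P(x,y):
  X=0: 0.521636, 0.108074, 0.000000
  X=1: 0.234507, 0.434377, 0.108074
  X=2: 0.178412, 0.000000, 0.434377
  X=3: 0.470818, 0.000000, 0.108074
  (cells with P = 0 contribute 0)
Sum of the 12 terms: H(X,Y) = 2.5983 bits

Chain rule check:
  H(X) + H(Y|X) = 1.9795 + 0.6188 = 2.5983 bits
  H(X,Y) = 2.5983 bits
✓ Chain rule verified.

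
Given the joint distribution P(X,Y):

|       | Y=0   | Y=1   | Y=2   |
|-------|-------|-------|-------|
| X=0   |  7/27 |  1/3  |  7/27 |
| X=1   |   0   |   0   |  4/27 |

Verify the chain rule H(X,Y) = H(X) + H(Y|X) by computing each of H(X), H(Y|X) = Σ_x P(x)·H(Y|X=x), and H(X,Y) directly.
H(X) = 0.6052 bits, H(Y|X) = 1.3411 bits, H(X,Y) = 1.9463 bits

Marginal of X (row sums):
  P(X=0) = 7/27 + 1/3 + 7/27 = 23/27
  P(X=1) = 0 + 0 + 4/27 = 4/27
H(X) = -[(23/27)·log₂(23/27) + (4/27)·log₂(4/27)]
  = 0.19706 + 0.40813 = 0.6052 bits

H(Y|X) = Σ_x P(x)·H(Y|X=x):
  X=0: P(X=0) = 23/27, P(Y|X=0) = (7/23, 9/23, 7/23) → H(Y|X=0) = 1.57433
  X=1: P(X=1) = 4/27, P(Y|X=1) = (0, 0, 1) → H(Y|X=1) = 0.00000
H(Y|X) = (23/27)·1.57433 + (4/27)·0.00000 = 1.3411 bits

H(X,Y) = -Σ_{x,y} P(x,y) log₂ P(x,y). Per-cell terms -P(x,y)·log₂P(x,y):
  X=0: 0.50492, 0.52832, 0.50492
  X=1: 0.00000, 0.00000, 0.40813
  (cells with P = 0 contribute 0)
Sum of the 6 terms: H(X,Y) = 1.9463 bits

Chain rule check:
  H(X) + H(Y|X) = 0.6052 + 1.3411 = 1.9463 bits
  H(X,Y) = 1.9463 bits
✓ Chain rule verified.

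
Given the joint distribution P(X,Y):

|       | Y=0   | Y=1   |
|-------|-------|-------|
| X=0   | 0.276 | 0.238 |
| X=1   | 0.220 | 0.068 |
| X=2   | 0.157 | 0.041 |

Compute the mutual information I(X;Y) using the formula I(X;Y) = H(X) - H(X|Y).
0.0466 bits

I(X;Y) = H(X) - H(X|Y)

Marginal of X (row sums):
  P(X=0) = 0.276 + 0.238 = 0.514
  P(X=1) = 0.220 + 0.068 = 0.288
  P(X=2) = 0.157 + 0.041 = 0.198
H(X) = -[0.514·log₂(0.514) + 0.288·log₂(0.288) + 0.198·log₂(0.198)]
  = 0.4935 + 0.5172 + 0.4626 = 1.4733 bits

Marginal of Y (column sums):
  P(Y=0) = 0.276 + 0.220 + 0.157 = 0.653
  P(Y=1) = 0.238 + 0.068 + 0.041 = 0.347
H(X|Y) = Σ_y P(y)·H(X|Y=y):
  Y=0: P(Y=0) = 0.653, P(X|Y=0) = (276/653, 220/653, 157/653) → H(X|Y=0) = 1.5483
  Y=1: P(Y=1) = 0.347, P(X|Y=1) = (238/347, 68/347, 41/347) → H(X|Y=1) = 1.1979
H(X|Y) = 0.653·1.5483 + 0.347·1.1979 = 1.4267 bits

I(X;Y) = H(X) - H(X|Y) = 1.4733 - 1.4267 = 0.0466 bits

Cross-check via I(X;Y) = H(X) + H(Y) - H(X,Y): computing H(Y) from the column sums and H(X,Y) from the 6 cells in the same way gives H(Y) = 0.9314 bits and H(X,Y) = 2.3581 bits, so
I(X;Y) = 1.4733 + 0.9314 - 2.3581 = 0.0466 bits ✓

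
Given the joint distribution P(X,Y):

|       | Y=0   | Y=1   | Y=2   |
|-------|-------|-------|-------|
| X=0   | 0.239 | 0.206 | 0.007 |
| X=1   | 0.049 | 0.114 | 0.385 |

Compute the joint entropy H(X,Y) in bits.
2.1137 bits

H(X,Y) = -Σ_{x,y} P(x,y) log₂ P(x,y). Per-cell terms -P(x,y)·log₂P(x,y):
  X=0: 0.49352, 0.46953, 0.05011
  X=1: 0.21320, 0.35715, 0.53017
Sum of the 6 terms: H(X,Y) = 2.1137 bits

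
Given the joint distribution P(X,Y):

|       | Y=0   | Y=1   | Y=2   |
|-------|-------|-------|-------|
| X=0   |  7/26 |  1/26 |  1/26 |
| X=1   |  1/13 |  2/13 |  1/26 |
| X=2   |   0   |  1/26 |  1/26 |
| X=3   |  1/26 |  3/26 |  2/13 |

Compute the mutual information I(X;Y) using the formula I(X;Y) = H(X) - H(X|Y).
0.3476 bits

I(X;Y) = H(X) - H(X|Y)

Marginal of X (row sums):
  P(X=0) = 7/26 + 1/26 + 1/26 = 9/26
  P(X=1) = 1/13 + 2/13 + 1/26 = 7/26
  P(X=2) = 0 + 1/26 + 1/26 = 1/13
  P(X=3) = 1/26 + 3/26 + 2/13 = 4/13
H(X) = -[(9/26)·log₂(9/26) + (7/26)·log₂(7/26) + (1/13)·log₂(1/13) + (4/13)·log₂(4/13)]
  = 0.52979 + 0.50968 + 0.28465 + 0.52321 = 1.84733 bits

Marginal of Y (column sums):
  P(Y=0) = 7/26 + 1/13 + 0 + 1/26 = 5/13
  P(Y=1) = 1/26 + 2/13 + 1/26 + 3/26 = 9/26
  P(Y=2) = 1/26 + 1/26 + 1/26 + 2/13 = 7/26
H(X|Y) = Σ_y P(y)·H(X|Y=y):
  Y=0: P(Y=0) = 5/13, P(X|Y=0) = (7/10, 1/5, 0, 1/10) → H(X|Y=0) = 1.15678
  Y=1: P(Y=1) = 9/26, P(X|Y=1) = (1/9, 4/9, 1/9, 1/3) → H(X|Y=1) = 1.75272
  Y=2: P(Y=2) = 7/26, P(X|Y=2) = (1/7, 1/7, 1/7, 4/7) → H(X|Y=2) = 1.66450
H(X|Y) = (5/13)·1.15678 + (9/26)·1.75272 + (7/26)·1.66450 = 1.49976 bits

I(X;Y) = H(X) - H(X|Y) = 1.84733 - 1.49976 = 0.3476 bits

Cross-check via I(X;Y) = H(X) + H(Y) - H(X,Y): computing H(Y) from the column sums and H(X,Y) from the 12 cells in the same way gives H(Y) = 1.56967 bits and H(X,Y) = 3.06943 bits, so
I(X;Y) = 1.84733 + 1.56967 - 3.06943 = 0.3476 bits ✓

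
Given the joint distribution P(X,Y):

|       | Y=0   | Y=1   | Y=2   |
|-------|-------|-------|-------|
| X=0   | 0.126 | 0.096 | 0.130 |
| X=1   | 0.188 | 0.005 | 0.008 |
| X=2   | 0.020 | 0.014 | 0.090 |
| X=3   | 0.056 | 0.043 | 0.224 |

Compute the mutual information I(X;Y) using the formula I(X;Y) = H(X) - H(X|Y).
0.3094 bits

I(X;Y) = H(X) - H(X|Y)

Marginal of X (row sums):
  P(X=0) = 0.126 + 0.096 + 0.130 = 0.352
  P(X=1) = 0.188 + 0.005 + 0.008 = 0.201
  P(X=2) = 0.020 + 0.014 + 0.090 = 0.124
  P(X=3) = 0.056 + 0.043 + 0.224 = 0.323
H(X) = -[0.352·log₂(0.352) + 0.201·log₂(0.201) + 0.124·log₂(0.124) + 0.323·log₂(0.323)]
  = 0.5302361 + 0.4652613 + 0.3734369 + 0.5266172 = 1.8955515 bits

Marginal of Y (column sums):
  P(Y=0) = 0.126 + 0.188 + 0.020 + 0.056 = 0.390
  P(Y=1) = 0.096 + 0.005 + 0.014 + 0.043 = 0.158
  P(Y=2) = 0.130 + 0.008 + 0.090 + 0.224 = 0.452
H(X|Y) = Σ_y P(y)·H(X|Y=y):
  Y=0: P(Y=0) = 0.390, P(X|Y=0) = (21/65, 94/195, 2/39, 28/195) → H(X|Y=0) = 1.6559190
  Y=1: P(Y=1) = 0.158, P(X|Y=1) = (48/79, 5/158, 7/79, 43/158) → H(X|Y=1) = 1.4151833
  Y=2: P(Y=2) = 0.452, P(X|Y=2) = (65/226, 2/113, 45/226, 56/113) → H(X|Y=2) = 1.5856168
H(X|Y) = 0.390·1.6559190 + 0.158·1.4151833 + 0.452·1.5856168 = 1.5861062 bits

I(X;Y) = H(X) - H(X|Y) = 1.8955515 - 1.5861062 = 0.3094 bits

Cross-check via I(X;Y) = H(X) + H(Y) - H(X,Y): computing H(Y) from the column sums and H(X,Y) from the 12 cells in the same way gives H(Y) = 1.4682072 bits and H(X,Y) = 3.0543134 bits, so
I(X;Y) = 1.8955515 + 1.4682072 - 3.0543134 = 0.3094 bits ✓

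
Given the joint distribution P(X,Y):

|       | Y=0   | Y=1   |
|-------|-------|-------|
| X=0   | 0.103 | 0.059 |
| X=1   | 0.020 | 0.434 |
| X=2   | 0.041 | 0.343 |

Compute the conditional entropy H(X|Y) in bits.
1.2888 bits

H(X|Y) = H(X,Y) - H(Y)

H(X,Y) = -Σ_{x,y} P(x,y) log₂ P(x,y). Per-cell terms -P(x,y)·log₂P(x,y):
  X=0: 0.3378, 0.2409
  X=1: 0.1129, 0.5226
  X=2: 0.1889, 0.5295
Sum of the 6 terms: H(X,Y) = 1.9326 bits

Marginal of Y (column sums):
  P(Y=0) = 0.103 + 0.020 + 0.041 = 0.164
  P(Y=1) = 0.059 + 0.434 + 0.343 = 0.836
H(Y) = -[0.164·log₂(0.164) + 0.836·log₂(0.836)]
  = 0.4278 + 0.2160 = 0.6438 bits

H(X|Y) = H(X,Y) - H(Y) = 1.9326 - 0.6438 = 1.2888 bits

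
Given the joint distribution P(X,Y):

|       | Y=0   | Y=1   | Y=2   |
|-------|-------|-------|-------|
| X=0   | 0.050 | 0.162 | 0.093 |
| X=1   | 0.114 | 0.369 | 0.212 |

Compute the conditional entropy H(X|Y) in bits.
0.8873 bits

H(X|Y) = H(X,Y) - H(Y)

H(X,Y) = -Σ_{x,y} P(x,y) log₂ P(x,y). Per-cell terms -P(x,y)·log₂P(x,y):
  X=0: 0.21610, 0.42540, 0.31868
  X=1: 0.35715, 0.53074, 0.47443
Sum of the 6 terms: H(X,Y) = 2.3225 bits

Marginal of Y (column sums):
  P(Y=0) = 0.050 + 0.114 = 0.164
  P(Y=1) = 0.162 + 0.369 = 0.531
  P(Y=2) = 0.093 + 0.212 = 0.305
H(Y) = -[0.164·log₂(0.164) + 0.531·log₂(0.531) + 0.305·log₂(0.305)]
  = 0.42775 + 0.48492 + 0.52250 = 1.4352 bits

H(X|Y) = H(X,Y) - H(Y) = 2.3225 - 1.4352 = 0.8873 bits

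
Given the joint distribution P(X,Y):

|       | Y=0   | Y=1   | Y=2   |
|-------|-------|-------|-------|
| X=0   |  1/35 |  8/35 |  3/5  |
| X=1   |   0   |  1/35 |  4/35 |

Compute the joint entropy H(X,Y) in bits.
1.5796 bits

H(X,Y) = -Σ_{x,y} P(x,y) log₂ P(x,y). Per-cell terms -P(x,y)·log₂P(x,y):
  X=0: 0.14655, 0.48669, 0.44218
  X=1: 0.00000, 0.14655, 0.35763
  (cells with P = 0 contribute 0)
Sum of the 6 terms: H(X,Y) = 1.5796 bits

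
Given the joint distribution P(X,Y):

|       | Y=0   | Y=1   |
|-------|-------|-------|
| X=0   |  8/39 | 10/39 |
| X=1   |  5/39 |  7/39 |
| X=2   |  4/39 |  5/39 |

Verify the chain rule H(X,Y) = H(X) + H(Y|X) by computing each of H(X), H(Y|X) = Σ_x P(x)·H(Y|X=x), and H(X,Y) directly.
H(X) = 1.5262 bits, H(Y|X) = 0.9876 bits, H(X,Y) = 2.5139 bits

Marginal of X (row sums):
  P(X=0) = 8/39 + 10/39 = 6/13
  P(X=1) = 5/39 + 7/39 = 4/13
  P(X=2) = 4/39 + 5/39 = 3/13
H(X) = -[(6/13)·log₂(6/13) + (4/13)·log₂(4/13) + (3/13)·log₂(3/13)]
  = 0.514836 + 0.523212 + 0.488187 = 1.5262 bits

H(Y|X) = Σ_x P(x)·H(Y|X=x):
  X=0: P(X=0) = 6/13, P(Y|X=0) = (4/9, 5/9) → H(Y|X=0) = 0.991076
  X=1: P(X=1) = 4/13, P(Y|X=1) = (5/12, 7/12) → H(Y|X=1) = 0.979869
  X=2: P(X=2) = 3/13, P(Y|X=2) = (4/9, 5/9) → H(Y|X=2) = 0.991076
H(Y|X) = (6/13)·0.991076 + (4/13)·0.979869 + (3/13)·0.991076 = 0.9876 bits

H(X,Y) = -Σ_{x,y} P(x,y) log₂ P(x,y). Per-cell terms -P(x,y)·log₂P(x,y):
  X=0: 0.468800, 0.503455
  X=1: 0.379933, 0.444778
  X=2: 0.336964, 0.379933
Sum of the 6 terms: H(X,Y) = 2.5139 bits

Chain rule check:
  H(X) + H(Y|X) = 1.5262 + 0.9876 = 2.5138 bits
  H(X,Y) = 2.5139 bits
✓ Chain rule verified (Δ = 0.0001 is 4-dp rounding noise: each of the three values was rounded independently).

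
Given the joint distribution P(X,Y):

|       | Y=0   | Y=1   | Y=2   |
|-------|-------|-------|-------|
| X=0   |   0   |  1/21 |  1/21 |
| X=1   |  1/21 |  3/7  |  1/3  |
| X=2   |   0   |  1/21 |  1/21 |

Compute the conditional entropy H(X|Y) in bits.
0.8763 bits

H(X|Y) = H(X,Y) - H(Y)

H(X,Y) = -Σ_{x,y} P(x,y) log₂ P(x,y). Per-cell terms -P(x,y)·log₂P(x,y):
  X=0: 0.00000, 0.20916, 0.20916
  X=1: 0.20916, 0.52388, 0.52832
  X=2: 0.00000, 0.20916, 0.20916
  (cells with P = 0 contribute 0)
Sum of the 9 terms: H(X,Y) = 2.0980 bits

Marginal of Y (column sums):
  P(Y=0) = 0 + 1/21 + 0 = 1/21
  P(Y=1) = 1/21 + 3/7 + 1/21 = 11/21
  P(Y=2) = 1/21 + 1/3 + 1/21 = 3/7
H(Y) = -[(1/21)·log₂(1/21) + (11/21)·log₂(11/21) + (3/7)·log₂(3/7)]
  = 0.20916 + 0.48865 + 0.52388 = 1.2217 bits

H(X|Y) = H(X,Y) - H(Y) = 2.0980 - 1.2217 = 0.8763 bits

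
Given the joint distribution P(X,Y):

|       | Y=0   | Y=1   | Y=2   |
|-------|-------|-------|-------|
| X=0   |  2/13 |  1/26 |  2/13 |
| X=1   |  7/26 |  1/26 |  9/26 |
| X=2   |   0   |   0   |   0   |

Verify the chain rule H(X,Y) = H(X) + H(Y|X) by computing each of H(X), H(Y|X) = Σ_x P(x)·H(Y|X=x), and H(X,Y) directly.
H(X) = 0.9306 bits, H(Y|X) = 1.3014 bits, H(X,Y) = 2.2319 bits

Marginal of X (row sums):
  P(X=0) = 2/13 + 1/26 + 2/13 = 9/26
  P(X=1) = 7/26 + 1/26 + 9/26 = 17/26
  P(X=2) = 0 + 0 + 0 = 0
H(X) = -[(9/26)·log₂(9/26) + (17/26)·log₂(17/26)]   (outcomes with P = 0 contribute 0)
  = 0.529794 + 0.400793 = 0.9306 bits

H(Y|X) = Σ_x P(x)·H(Y|X=x):
  X=0: P(X=0) = 9/26, P(Y|X=0) = (4/9, 1/9, 4/9) → H(Y|X=0) = 1.392147
  X=1: P(X=1) = 17/26, P(Y|X=1) = (7/17, 1/17, 9/17) → H(Y|X=1) = 1.253298
  X=2: P(X=2) = 0 → contributes 0
H(Y|X) = (9/26)·1.392147 + (17/26)·1.253298 = 1.3014 bits

H(X,Y) = -Σ_{x,y} P(x,y) log₂ P(x,y). Per-cell terms -P(x,y)·log₂P(x,y):
  X=0: 0.415452, 0.180786, 0.415452
  X=1: 0.509677, 0.180786, 0.529794
  X=2: 0.000000, 0.000000, 0.000000
  (cells with P = 0 contribute 0)
Sum of the 9 terms: H(X,Y) = 2.2319 bits

Chain rule check:
  H(X) + H(Y|X) = 0.9306 + 1.3014 = 2.2320 bits
  H(X,Y) = 2.2319 bits
✓ Chain rule verified (Δ = 0.0001 is 4-dp rounding noise: each of the three values was rounded independently).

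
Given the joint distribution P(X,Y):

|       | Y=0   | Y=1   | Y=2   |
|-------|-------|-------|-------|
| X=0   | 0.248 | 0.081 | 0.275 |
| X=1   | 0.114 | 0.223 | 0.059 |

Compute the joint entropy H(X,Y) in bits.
2.3856 bits

H(X,Y) = -Σ_{x,y} P(x,y) log₂ P(x,y). Per-cell terms -P(x,y)·log₂P(x,y):
  X=0: 0.4989, 0.2937, 0.5122
  X=1: 0.3571, 0.4828, 0.2409
Sum of the 6 terms: H(X,Y) = 2.3856 bits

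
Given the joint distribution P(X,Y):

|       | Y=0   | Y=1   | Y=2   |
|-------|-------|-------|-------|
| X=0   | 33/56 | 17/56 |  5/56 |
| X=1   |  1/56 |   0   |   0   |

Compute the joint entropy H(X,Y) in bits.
1.3866 bits

H(X,Y) = -Σ_{x,y} P(x,y) log₂ P(x,y). Per-cell terms -P(x,y)·log₂P(x,y):
  X=0: 0.4496, 0.5221, 0.3112
  X=1: 0.1037, 0.0000, 0.0000
  (cells with P = 0 contribute 0)
Sum of the 6 terms: H(X,Y) = 1.3866 bits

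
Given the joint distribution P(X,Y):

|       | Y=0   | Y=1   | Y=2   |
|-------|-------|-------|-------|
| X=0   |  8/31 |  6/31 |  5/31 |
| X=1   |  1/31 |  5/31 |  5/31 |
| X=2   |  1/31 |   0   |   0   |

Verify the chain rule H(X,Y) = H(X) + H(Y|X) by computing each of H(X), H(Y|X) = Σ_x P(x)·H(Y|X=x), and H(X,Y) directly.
H(X) = 1.1231 bits, H(Y|X) = 1.4331 bits, H(X,Y) = 2.5562 bits

Marginal of X (row sums):
  P(X=0) = 8/31 + 6/31 + 5/31 = 19/31
  P(X=1) = 1/31 + 5/31 + 5/31 = 11/31
  P(X=2) = 1/31 + 0 + 0 = 1/31
H(X) = -[(19/31)·log₂(19/31) + (11/31)·log₂(11/31) + (1/31)·log₂(1/31)]
  = 0.43287 + 0.53040 + 0.15981 = 1.1231 bits

H(Y|X) = Σ_x P(x)·H(Y|X=x):
  X=0: P(X=0) = 19/31, P(Y|X=0) = (8/19, 6/19, 5/19) → H(Y|X=0) = 1.55743
  X=1: P(X=1) = 11/31, P(Y|X=1) = (1/11, 5/11, 5/11) → H(Y|X=1) = 1.34859
  X=2: P(X=2) = 1/31, P(Y|X=2) = (1, 0, 0) → H(Y|X=2) = 0.00000
H(Y|X) = (19/31)·1.55743 + (11/31)·1.34859 + (1/31)·0.00000 = 1.4331 bits

H(X,Y) = -Σ_{x,y} P(x,y) log₂ P(x,y). Per-cell terms -P(x,y)·log₂P(x,y):
  X=0: 0.50431, 0.45856, 0.42456
  X=1: 0.15981, 0.42456, 0.42456
  X=2: 0.15981, 0.00000, 0.00000
  (cells with P = 0 contribute 0)
Sum of the 9 terms: H(X,Y) = 2.5562 bits

Chain rule check:
  H(X) + H(Y|X) = 1.1231 + 1.4331 = 2.5562 bits
  H(X,Y) = 2.5562 bits
✓ Chain rule verified.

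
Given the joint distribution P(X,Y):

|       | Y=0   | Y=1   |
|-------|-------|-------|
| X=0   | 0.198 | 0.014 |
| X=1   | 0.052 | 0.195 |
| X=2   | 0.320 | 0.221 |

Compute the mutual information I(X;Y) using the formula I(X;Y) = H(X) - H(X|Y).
0.2002 bits

I(X;Y) = H(X) - H(X|Y)

Marginal of X (row sums):
  P(X=0) = 0.198 + 0.014 = 0.212
  P(X=1) = 0.052 + 0.195 = 0.247
  P(X=2) = 0.320 + 0.221 = 0.541
H(X) = -[0.212·log₂(0.212) + 0.247·log₂(0.247) + 0.541·log₂(0.541)]
  = 0.47443 + 0.49830 + 0.47949 = 1.45222 bits

Marginal of Y (column sums):
  P(Y=0) = 0.198 + 0.052 + 0.320 = 0.570
  P(Y=1) = 0.014 + 0.195 + 0.221 = 0.430
H(X|Y) = Σ_y P(y)·H(X|Y=y):
  Y=0: P(Y=0) = 0.570, P(X|Y=0) = (33/95, 26/285, 32/57) → H(X|Y=0) = 1.31262
  Y=1: P(Y=1) = 0.430, P(X|Y=1) = (7/215, 39/86, 221/430) → H(X|Y=1) = 1.17178
H(X|Y) = 0.570·1.31262 + 0.430·1.17178 = 1.25206 bits

I(X;Y) = H(X) - H(X|Y) = 1.45222 - 1.25206 = 0.2002 bits

Cross-check via I(X;Y) = H(X) + H(Y) - H(X,Y): computing H(Y) from the column sums and H(X,Y) from the 6 cells in the same way gives H(Y) = 0.98582 bits and H(X,Y) = 2.23787 bits, so
I(X;Y) = 1.45222 + 0.98582 - 2.23787 = 0.2002 bits ✓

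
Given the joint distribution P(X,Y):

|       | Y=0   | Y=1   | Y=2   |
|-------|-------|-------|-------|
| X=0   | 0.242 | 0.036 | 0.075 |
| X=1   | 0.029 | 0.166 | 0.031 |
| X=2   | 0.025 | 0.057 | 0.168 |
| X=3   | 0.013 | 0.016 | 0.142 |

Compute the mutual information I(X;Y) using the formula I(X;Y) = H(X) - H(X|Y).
0.4534 bits

I(X;Y) = H(X) - H(X|Y)

Marginal of X (row sums):
  P(X=0) = 0.242 + 0.036 + 0.075 = 0.353
  P(X=1) = 0.029 + 0.166 + 0.031 = 0.226
  P(X=2) = 0.025 + 0.057 + 0.168 = 0.250
  P(X=3) = 0.013 + 0.016 + 0.142 = 0.171
H(X) = -[0.353·log₂(0.353) + 0.226·log₂(0.226) + 0.250·log₂(0.250) + 0.171·log₂(0.171)]
  = 0.5303 + 0.4849 + 0.5000 + 0.4357 = 1.9509 bits

Marginal of Y (column sums):
  P(Y=0) = 0.242 + 0.029 + 0.025 + 0.013 = 0.309
  P(Y=1) = 0.036 + 0.166 + 0.057 + 0.016 = 0.275
  P(Y=2) = 0.075 + 0.031 + 0.168 + 0.142 = 0.416
H(X|Y) = Σ_y P(y)·H(X|Y=y):
  Y=0: P(Y=0) = 0.309, P(X|Y=0) = (242/309, 29/309, 25/309, 13/309) → H(X|Y=0) = 1.0823
  Y=1: P(Y=1) = 0.275, P(X|Y=1) = (36/275, 166/275, 57/275, 16/275) → H(X|Y=1) = 1.5329
  Y=2: P(Y=2) = 0.416, P(X|Y=2) = (75/416, 31/416, 21/52, 71/208) → H(X|Y=2) = 1.7824
H(X|Y) = 0.309·1.0823 + 0.275·1.5329 + 0.416·1.7824 = 1.4975 bits

I(X;Y) = H(X) - H(X|Y) = 1.9509 - 1.4975 = 0.4534 bits

Cross-check via I(X;Y) = H(X) + H(Y) - H(X,Y): computing H(Y) from the column sums and H(X,Y) from the 12 cells in the same way gives H(Y) = 1.5621 bits and H(X,Y) = 3.0596 bits, so
I(X;Y) = 1.9509 + 1.5621 - 3.0596 = 0.4534 bits ✓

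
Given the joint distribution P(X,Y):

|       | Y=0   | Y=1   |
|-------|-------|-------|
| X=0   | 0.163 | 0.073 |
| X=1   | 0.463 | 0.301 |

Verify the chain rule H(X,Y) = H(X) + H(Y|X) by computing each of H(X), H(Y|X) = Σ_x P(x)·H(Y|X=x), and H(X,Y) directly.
H(X) = 0.7883 bits, H(Y|X) = 0.9496 bits, H(X,Y) = 1.7380 bits

Marginal of X (row sums):
  P(X=0) = 0.163 + 0.073 = 0.236
  P(X=1) = 0.463 + 0.301 = 0.764
H(X) = -[0.236·log₂(0.236) + 0.764·log₂(0.764)]
  = 0.4916 + 0.2967 = 0.7883 bits

H(Y|X) = Σ_x P(x)·H(Y|X=x):
  X=0: P(X=0) = 0.236, P(Y|X=0) = (163/236, 73/236) → H(Y|X=0) = 0.8924
  X=1: P(X=1) = 0.764, P(Y|X=1) = (463/764, 301/764) → H(Y|X=1) = 0.9673
H(Y|X) = 0.236·0.8924 + 0.764·0.9673 = 0.9496 bits

H(X,Y) = -Σ_{x,y} P(x,y) log₂ P(x,y). Per-cell terms -P(x,y)·log₂P(x,y):
  X=0: 0.4266, 0.2756
  X=1: 0.5144, 0.5214
Sum of the 4 terms: H(X,Y) = 1.7380 bits

Chain rule check:
  H(X) + H(Y|X) = 0.7883 + 0.9496 = 1.7379 bits
  H(X,Y) = 1.7380 bits
✓ Chain rule verified (Δ = 0.0001 is 4-dp rounding noise: each of the three values was rounded independently).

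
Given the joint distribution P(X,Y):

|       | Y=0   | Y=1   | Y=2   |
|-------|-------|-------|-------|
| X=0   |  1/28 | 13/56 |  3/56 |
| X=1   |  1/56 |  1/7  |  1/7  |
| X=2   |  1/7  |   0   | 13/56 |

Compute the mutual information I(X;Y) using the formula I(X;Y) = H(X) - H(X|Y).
0.4118 bits

I(X;Y) = H(X) - H(X|Y)

Marginal of X (row sums):
  P(X=0) = 1/28 + 13/56 + 3/56 = 9/28
  P(X=1) = 1/56 + 1/7 + 1/7 = 17/56
  P(X=2) = 1/7 + 0 + 13/56 = 3/8
H(X) = -[(9/28)·log₂(9/28) + (17/56)·log₂(17/56) + (3/8)·log₂(3/8)]
  = 0.52632 + 0.52211 + 0.53064 = 1.57907 bits

Marginal of Y (column sums):
  P(Y=0) = 1/28 + 1/56 + 1/7 = 11/56
  P(Y=1) = 13/56 + 1/7 + 0 = 3/8
  P(Y=2) = 3/56 + 1/7 + 13/56 = 3/7
H(X|Y) = Σ_y P(y)·H(X|Y=y):
  Y=0: P(Y=0) = 11/56, P(X|Y=0) = (2/11, 1/11, 8/11) → H(X|Y=0) = 1.09580
  Y=1: P(Y=1) = 3/8, P(X|Y=1) = (13/21, 8/21, 0) → H(X|Y=1) = 0.95871
  Y=2: P(Y=2) = 3/7, P(X|Y=2) = (1/8, 1/3, 13/24) → H(X|Y=2) = 1.38244
H(X|Y) = (11/56)·1.09580 + (3/8)·0.95871 + (3/7)·1.38244 = 1.16724 bits

I(X;Y) = H(X) - H(X|Y) = 1.57907 - 1.16724 = 0.4118 bits

Cross-check via I(X;Y) = H(X) + H(Y) - H(X,Y): computing H(Y) from the column sums and H(X,Y) from the 9 cells in the same way gives H(Y) = 1.51572 bits and H(X,Y) = 2.68296 bits, so
I(X;Y) = 1.57907 + 1.51572 - 2.68296 = 0.4118 bits ✓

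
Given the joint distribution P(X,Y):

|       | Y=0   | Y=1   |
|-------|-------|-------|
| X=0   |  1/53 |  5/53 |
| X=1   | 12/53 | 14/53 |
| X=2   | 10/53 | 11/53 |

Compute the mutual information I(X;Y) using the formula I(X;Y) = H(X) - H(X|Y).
0.0297 bits

I(X;Y) = H(X) - H(X|Y)

Marginal of X (row sums):
  P(X=0) = 1/53 + 5/53 = 6/53
  P(X=1) = 12/53 + 14/53 = 26/53
  P(X=2) = 10/53 + 11/53 = 21/53
H(X) = -[(6/53)·log₂(6/53) + (26/53)·log₂(26/53) + (21/53)·log₂(21/53)]
  = 0.3558066 + 0.5040472 + 0.5292012 = 1.389055 bits

Marginal of Y (column sums):
  P(Y=0) = 1/53 + 12/53 + 10/53 = 23/53
  P(Y=1) = 5/53 + 14/53 + 11/53 = 30/53
H(X|Y) = Σ_y P(y)·H(X|Y=y):
  Y=0: P(Y=0) = 23/53, P(X|Y=0) = (1/23, 12/23, 10/23) → H(X|Y=0) = 1.2088302
  Y=1: P(Y=1) = 30/53, P(X|Y=1) = (1/6, 7/15, 11/30) → H(X|Y=1) = 1.4746787
H(X|Y) = (23/53)·1.2088302 + (30/53)·1.4746787 = 1.359310 bits

I(X;Y) = H(X) - H(X|Y) = 1.389055 - 1.359310 = 0.0297 bits

Cross-check via I(X;Y) = H(X) + H(Y) - H(X,Y): computing H(Y) from the column sums and H(X,Y) from the 6 cells in the same way gives H(Y) = 0.987380 bits and H(X,Y) = 2.346690 bits, so
I(X;Y) = 1.389055 + 0.987380 - 2.346690 = 0.0297 bits ✓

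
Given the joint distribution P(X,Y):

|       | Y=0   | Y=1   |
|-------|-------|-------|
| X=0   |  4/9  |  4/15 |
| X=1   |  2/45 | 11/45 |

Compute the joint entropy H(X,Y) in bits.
1.7249 bits

H(X,Y) = -Σ_{x,y} P(x,y) log₂ P(x,y). Per-cell terms -P(x,y)·log₂P(x,y):
  X=0: 0.5200, 0.5085
  X=1: 0.1996, 0.4968
Sum of the 4 terms: H(X,Y) = 1.7249 bits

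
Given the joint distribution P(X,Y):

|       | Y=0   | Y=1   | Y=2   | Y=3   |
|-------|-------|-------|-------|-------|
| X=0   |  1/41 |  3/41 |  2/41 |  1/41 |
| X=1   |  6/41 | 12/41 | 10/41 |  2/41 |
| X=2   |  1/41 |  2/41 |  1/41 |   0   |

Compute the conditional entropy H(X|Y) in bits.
1.0694 bits

H(X|Y) = H(X,Y) - H(Y)

H(X,Y) = -Σ_{x,y} P(x,y) log₂ P(x,y). Per-cell terms -P(x,y)·log₂P(x,y):
  X=0: 0.130672, 0.276043, 0.212564, 0.130672
  X=1: 0.405745, 0.518807, 0.496494, 0.212564
  X=2: 0.130672, 0.212564, 0.130672, 0.000000
  (cells with P = 0 contribute 0)
Sum of the 12 terms: H(X,Y) = 2.85747 bits

Marginal of Y (column sums):
  P(Y=0) = 1/41 + 6/41 + 1/41 = 8/41
  P(Y=1) = 3/41 + 12/41 + 2/41 = 17/41
  P(Y=2) = 2/41 + 10/41 + 1/41 = 13/41
  P(Y=3) = 1/41 + 2/41 + 0 = 3/41
H(Y) = -[(8/41)·log₂(8/41) + (17/41)·log₂(17/41) + (13/41)·log₂(13/41) + (3/41)·log₂(3/41)]
  = 0.460010 + 0.526622 + 0.525426 + 0.276043 = 1.78810 bits

H(X|Y) = H(X,Y) - H(Y) = 2.85747 - 1.78810 = 1.0694 bits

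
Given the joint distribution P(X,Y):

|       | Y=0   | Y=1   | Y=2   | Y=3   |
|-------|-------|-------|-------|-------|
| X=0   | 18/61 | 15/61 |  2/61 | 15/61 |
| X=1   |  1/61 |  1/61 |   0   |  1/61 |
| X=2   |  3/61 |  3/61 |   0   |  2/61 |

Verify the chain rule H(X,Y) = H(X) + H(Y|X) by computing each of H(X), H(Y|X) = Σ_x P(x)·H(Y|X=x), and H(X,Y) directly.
H(X) = 0.8332 bits, H(Y|X) = 1.7241 bits, H(X,Y) = 2.5574 bits

Marginal of X (row sums):
  P(X=0) = 18/61 + 15/61 + 2/61 + 15/61 = 50/61
  P(X=1) = 1/61 + 1/61 + 0 + 1/61 = 3/61
  P(X=2) = 3/61 + 3/61 + 0 + 2/61 = 8/61
H(X) = -[(50/61)·log₂(50/61) + (3/61)·log₂(3/61) + (8/61)·log₂(8/61)]
  = 0.2351 + 0.2137 + 0.3844 = 0.8332 bits

H(Y|X) = Σ_x P(x)·H(Y|X=x):
  X=0: P(X=0) = 50/61, P(Y|X=0) = (9/25, 3/10, 1/25, 3/10) → H(Y|X=0) = 1.7585
  X=1: P(X=1) = 3/61, P(Y|X=1) = (1/3, 1/3, 0, 1/3) → H(Y|X=1) = 1.5850
  X=2: P(X=2) = 8/61, P(Y|X=2) = (3/8, 3/8, 0, 1/4) → H(Y|X=2) = 1.5613
H(Y|X) = (50/61)·1.7585 + (3/61)·1.5850 + (8/61)·1.5613 = 1.7241 bits

H(X,Y) = -Σ_{x,y} P(x,y) log₂ P(x,y). Per-cell terms -P(x,y)·log₂P(x,y):
  X=0: 0.5196, 0.4977, 0.1617, 0.4977
  X=1: 0.0972, 0.0972, 0.0000, 0.0972
  X=2: 0.2137, 0.2137, 0.0000, 0.1617
  (cells with P = 0 contribute 0)
Sum of the 12 terms: H(X,Y) = 2.5574 bits

Chain rule check:
  H(X) + H(Y|X) = 0.8332 + 1.7241 = 2.5573 bits
  H(X,Y) = 2.5574 bits
✓ Chain rule verified (Δ = 0.0001 is 4-dp rounding noise: each of the three values was rounded independently).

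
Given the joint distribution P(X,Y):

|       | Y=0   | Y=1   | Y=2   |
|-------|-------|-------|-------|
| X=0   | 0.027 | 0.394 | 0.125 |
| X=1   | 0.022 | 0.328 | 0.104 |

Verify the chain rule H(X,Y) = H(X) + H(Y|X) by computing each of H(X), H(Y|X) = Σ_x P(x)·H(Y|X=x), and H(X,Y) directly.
H(X) = 0.9939 bits, H(Y|X) = 1.0395 bits, H(X,Y) = 2.0334 bits

Marginal of X (row sums):
  P(X=0) = 0.027 + 0.394 + 0.125 = 0.546
  P(X=1) = 0.022 + 0.328 + 0.104 = 0.454
H(X) = -[0.546·log₂(0.546) + 0.454·log₂(0.454)]
  = 0.47667 + 0.51721 = 0.9939 bits

H(Y|X) = Σ_x P(x)·H(Y|X=x):
  X=0: P(X=0) = 0.546, P(Y|X=0) = (9/182, 197/273, 125/546) → H(Y|X=0) = 1.04112
  X=1: P(X=1) = 0.454, P(Y|X=1) = (11/227, 164/227, 52/227) → H(Y|X=1) = 1.03749
H(Y|X) = 0.546·1.04112 + 0.454·1.03749 = 1.0395 bits

H(X,Y) = -Σ_{x,y} P(x,y) log₂ P(x,y). Per-cell terms -P(x,y)·log₂P(x,y):
  X=0: 0.14069, 0.52943, 0.37500
  X=1: 0.12114, 0.52750, 0.33960
Sum of the 6 terms: H(X,Y) = 2.0334 bits

Chain rule check:
  H(X) + H(Y|X) = 0.9939 + 1.0395 = 2.0334 bits
  H(X,Y) = 2.0334 bits
✓ Chain rule verified.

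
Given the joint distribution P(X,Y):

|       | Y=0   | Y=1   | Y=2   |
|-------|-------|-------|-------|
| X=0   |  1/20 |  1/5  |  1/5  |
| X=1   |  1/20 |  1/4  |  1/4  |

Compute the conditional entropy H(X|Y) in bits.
0.9920 bits

H(X|Y) = H(X,Y) - H(Y)

H(X,Y) = -Σ_{x,y} P(x,y) log₂ P(x,y). Per-cell terms -P(x,y)·log₂P(x,y):
  X=0: 0.2161, 0.4644, 0.4644
  X=1: 0.2161, 0.5000, 0.5000
Sum of the 6 terms: H(X,Y) = 2.3610 bits

Marginal of Y (column sums):
  P(Y=0) = 1/20 + 1/20 = 1/10
  P(Y=1) = 1/5 + 1/4 = 9/20
  P(Y=2) = 1/5 + 1/4 = 9/20
H(Y) = -[(1/10)·log₂(1/10) + (9/20)·log₂(9/20) + (9/20)·log₂(9/20)]
  = 0.3322 + 0.5184 + 0.5184 = 1.3690 bits

H(X|Y) = H(X,Y) - H(Y) = 2.3610 - 1.3690 = 0.9920 bits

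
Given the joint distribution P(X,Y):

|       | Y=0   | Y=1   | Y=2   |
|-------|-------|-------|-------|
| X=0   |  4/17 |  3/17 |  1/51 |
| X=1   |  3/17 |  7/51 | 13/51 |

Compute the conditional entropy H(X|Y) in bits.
0.8178 bits

H(X|Y) = H(X,Y) - H(Y)

H(X,Y) = -Σ_{x,y} P(x,y) log₂ P(x,y). Per-cell terms -P(x,y)·log₂P(x,y):
  X=0: 0.4911677, 0.4416177, 0.1112240
  X=1: 0.4416177, 0.3932450, 0.5026630
Sum of the 6 terms: H(X,Y) = 2.381535 bits

Marginal of Y (column sums):
  P(Y=0) = 4/17 + 3/17 = 7/17
  P(Y=1) = 3/17 + 7/51 = 16/51
  P(Y=2) = 1/51 + 13/51 = 14/51
H(Y) = -[(7/17)·log₂(7/17) + (16/51)·log₂(16/51) + (14/51)·log₂(14/51)]
  = 0.5271033 + 0.5246825 + 0.5119801 = 1.563766 bits

H(X|Y) = H(X,Y) - H(Y) = 2.381535 - 1.563766 = 0.8178 bits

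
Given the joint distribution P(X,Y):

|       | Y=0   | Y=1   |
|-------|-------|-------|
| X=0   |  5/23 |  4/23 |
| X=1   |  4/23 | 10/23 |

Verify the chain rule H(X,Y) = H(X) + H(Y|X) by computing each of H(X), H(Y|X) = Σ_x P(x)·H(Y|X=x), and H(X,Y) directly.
H(X) = 0.9656 bits, H(Y|X) = 0.9132 bits, H(X,Y) = 1.8788 bits

Marginal of X (row sums):
  P(X=0) = 5/23 + 4/23 = 9/23
  P(X=1) = 4/23 + 10/23 = 14/23
H(X) = -[(9/23)·log₂(9/23) + (14/23)·log₂(14/23)]
  = 0.52968 + 0.43595 = 0.9656 bits

H(Y|X) = Σ_x P(x)·H(Y|X=x):
  X=0: P(X=0) = 9/23, P(Y|X=0) = (5/9, 4/9) → H(Y|X=0) = 0.99108
  X=1: P(X=1) = 14/23, P(Y|X=1) = (2/7, 5/7) → H(Y|X=1) = 0.86312
H(Y|X) = (9/23)·0.99108 + (14/23)·0.86312 = 0.9132 bits

H(X,Y) = -Σ_{x,y} P(x,y) log₂ P(x,y). Per-cell terms -P(x,y)·log₂P(x,y):
  X=0: 0.47862, 0.43888
  X=1: 0.43888, 0.52245
Sum of the 4 terms: H(X,Y) = 1.8788 bits

Chain rule check:
  H(X) + H(Y|X) = 0.9656 + 0.9132 = 1.8788 bits
  H(X,Y) = 1.8788 bits
✓ Chain rule verified.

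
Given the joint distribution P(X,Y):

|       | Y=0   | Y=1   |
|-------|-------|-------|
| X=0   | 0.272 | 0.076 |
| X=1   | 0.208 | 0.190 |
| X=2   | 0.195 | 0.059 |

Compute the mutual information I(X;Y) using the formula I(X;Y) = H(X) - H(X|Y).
0.0502 bits

I(X;Y) = H(X) - H(X|Y)

Marginal of X (row sums):
  P(X=0) = 0.272 + 0.076 = 0.348
  P(X=1) = 0.208 + 0.190 = 0.398
  P(X=2) = 0.195 + 0.059 = 0.254
H(X) = -[0.348·log₂(0.348) + 0.398·log₂(0.398) + 0.254·log₂(0.254)]
  = 0.52995 + 0.52901 + 0.50218 = 1.56114 bits

Marginal of Y (column sums):
  P(Y=0) = 0.272 + 0.208 + 0.195 = 0.675
  P(Y=1) = 0.076 + 0.190 + 0.059 = 0.325
H(X|Y) = Σ_y P(y)·H(X|Y=y):
  Y=0: P(Y=0) = 0.675, P(X|Y=0) = (272/675, 208/675, 13/45) → H(X|Y=0) = 1.56925
  Y=1: P(Y=1) = 0.325, P(X|Y=1) = (76/325, 38/65, 59/325) → H(X|Y=1) = 1.38986
H(X|Y) = 0.675·1.56925 + 0.325·1.38986 = 1.51095 bits

I(X;Y) = H(X) - H(X|Y) = 1.56114 - 1.51095 = 0.0502 bits

Cross-check via I(X;Y) = H(X) + H(Y) - H(X,Y): computing H(Y) from the column sums and H(X,Y) from the 6 cells in the same way gives H(Y) = 0.90974 bits and H(X,Y) = 2.42068 bits, so
I(X;Y) = 1.56114 + 0.90974 - 2.42068 = 0.0502 bits ✓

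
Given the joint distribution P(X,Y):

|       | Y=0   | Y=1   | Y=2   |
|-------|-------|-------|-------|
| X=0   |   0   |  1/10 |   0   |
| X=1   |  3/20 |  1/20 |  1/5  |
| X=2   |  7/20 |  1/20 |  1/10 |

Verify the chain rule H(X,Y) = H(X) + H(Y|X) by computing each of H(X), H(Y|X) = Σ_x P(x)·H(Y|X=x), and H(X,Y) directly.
H(X) = 1.3610 bits, H(Y|X) = 1.1406 bits, H(X,Y) = 2.5016 bits

Marginal of X (row sums):
  P(X=0) = 0 + 1/10 + 0 = 1/10
  P(X=1) = 3/20 + 1/20 + 1/5 = 2/5
  P(X=2) = 7/20 + 1/20 + 1/10 = 1/2
H(X) = -[(1/10)·log₂(1/10) + (2/5)·log₂(2/5) + (1/2)·log₂(1/2)]
  = 0.3322 + 0.5288 + 0.5000 = 1.3610 bits

H(Y|X) = Σ_x P(x)·H(Y|X=x):
  X=0: P(X=0) = 1/10, P(Y|X=0) = (0, 1, 0) → H(Y|X=0) = 0.0000
  X=1: P(X=1) = 2/5, P(Y|X=1) = (3/8, 1/8, 1/2) → H(Y|X=1) = 1.4056
  X=2: P(X=2) = 1/2, P(Y|X=2) = (7/10, 1/10, 1/5) → H(Y|X=2) = 1.1568
H(Y|X) = (1/10)·0.0000 + (2/5)·1.4056 + (1/2)·1.1568 = 1.1406 bits

H(X,Y) = -Σ_{x,y} P(x,y) log₂ P(x,y). Per-cell terms -P(x,y)·log₂P(x,y):
  X=0: 0.0000, 0.3322, 0.0000
  X=1: 0.4105, 0.2161, 0.4644
  X=2: 0.5301, 0.2161, 0.3322
  (cells with P = 0 contribute 0)
Sum of the 9 terms: H(X,Y) = 2.5016 bits

Chain rule check:
  H(X) + H(Y|X) = 1.3610 + 1.1406 = 2.5016 bits
  H(X,Y) = 2.5016 bits
✓ Chain rule verified.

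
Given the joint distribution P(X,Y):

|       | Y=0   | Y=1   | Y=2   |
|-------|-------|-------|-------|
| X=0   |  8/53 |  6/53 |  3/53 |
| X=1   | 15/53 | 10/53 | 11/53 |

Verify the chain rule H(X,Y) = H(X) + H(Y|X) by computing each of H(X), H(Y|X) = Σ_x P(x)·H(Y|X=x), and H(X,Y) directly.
H(X) = 0.9052 bits, H(Y|X) = 1.5370 bits, H(X,Y) = 2.4422 bits

Marginal of X (row sums):
  P(X=0) = 8/53 + 6/53 + 3/53 = 17/53
  P(X=1) = 15/53 + 10/53 + 11/53 = 36/53
H(X) = -[(17/53)·log₂(17/53) + (36/53)·log₂(36/53)]
  = 0.526185 + 0.379016 = 0.9052 bits

H(Y|X) = Σ_x P(x)·H(Y|X=x):
  X=0: P(X=0) = 17/53, P(Y|X=0) = (8/17, 6/17, 3/17) → H(Y|X=0) = 1.483659
  X=1: P(X=1) = 36/53, P(Y|X=1) = (5/12, 5/18, 11/36) → H(Y|X=1) = 1.562248
H(Y|X) = (17/53)·1.483659 + (36/53)·1.562248 = 1.5370 bits

H(X,Y) = -Σ_{x,y} P(x,y) log₂ P(x,y). Per-cell terms -P(x,y)·log₂P(x,y):
  X=0: 0.411762, 0.355807, 0.234507
  X=1: 0.515386, 0.453961, 0.470818
Sum of the 6 terms: H(X,Y) = 2.4422 bits

Chain rule check:
  H(X) + H(Y|X) = 0.9052 + 1.5370 = 2.4422 bits
  H(X,Y) = 2.4422 bits
✓ Chain rule verified.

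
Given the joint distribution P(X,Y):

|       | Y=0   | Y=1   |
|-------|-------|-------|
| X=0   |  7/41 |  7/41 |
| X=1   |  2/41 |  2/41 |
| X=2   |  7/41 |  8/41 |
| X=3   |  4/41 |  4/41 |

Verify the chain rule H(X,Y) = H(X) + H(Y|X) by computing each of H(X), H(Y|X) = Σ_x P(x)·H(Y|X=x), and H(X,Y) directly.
H(X) = 1.8476 bits, H(Y|X) = 0.9988 bits, H(X,Y) = 2.8465 bits

Marginal of X (row sums):
  P(X=0) = 7/41 + 7/41 = 14/41
  P(X=1) = 2/41 + 2/41 = 4/41
  P(X=2) = 7/41 + 8/41 = 15/41
  P(X=3) = 4/41 + 4/41 = 8/41
H(X) = -[(14/41)·log₂(14/41) + (4/41)·log₂(4/41) + (15/41)·log₂(15/41) + (8/41)·log₂(8/41)]
  = 0.529336 + 0.327566 + 0.530730 + 0.460010 = 1.8476 bits

H(Y|X) = Σ_x P(x)·H(Y|X=x):
  X=0: P(X=0) = 14/41, P(Y|X=0) = (1/2, 1/2) → H(Y|X=0) = 1.000000
  X=1: P(X=1) = 4/41, P(Y|X=1) = (1/2, 1/2) → H(Y|X=1) = 1.000000
  X=2: P(X=2) = 15/41, P(Y|X=2) = (7/15, 8/15) → H(Y|X=2) = 0.996792
  X=3: P(X=3) = 8/41, P(Y|X=3) = (1/2, 1/2) → H(Y|X=3) = 1.000000
H(Y|X) = (14/41)·1.000000 + (4/41)·1.000000 + (15/41)·0.996792 + (8/41)·1.000000 = 0.9988 bits

H(X,Y) = -Σ_{x,y} P(x,y) log₂ P(x,y). Per-cell terms -P(x,y)·log₂P(x,y):
  X=0: 0.435400, 0.435400
  X=1: 0.212564, 0.212564
  X=2: 0.435400, 0.460010
  X=3: 0.327566, 0.327566
Sum of the 8 terms: H(X,Y) = 2.8465 bits

Chain rule check:
  H(X) + H(Y|X) = 1.8476 + 0.9988 = 2.8464 bits
  H(X,Y) = 2.8465 bits
✓ Chain rule verified (Δ = 0.0001 is 4-dp rounding noise: each of the three values was rounded independently).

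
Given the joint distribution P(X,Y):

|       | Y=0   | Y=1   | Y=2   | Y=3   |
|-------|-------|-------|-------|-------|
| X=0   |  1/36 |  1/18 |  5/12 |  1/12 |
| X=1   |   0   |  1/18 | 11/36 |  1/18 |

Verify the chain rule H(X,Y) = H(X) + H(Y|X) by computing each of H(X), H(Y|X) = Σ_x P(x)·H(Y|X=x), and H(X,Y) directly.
H(X) = 0.9799 bits, H(Y|X) = 1.2064 bits, H(X,Y) = 2.1863 bits

Marginal of X (row sums):
  P(X=0) = 1/36 + 1/18 + 5/12 + 1/12 = 7/12
  P(X=1) = 0 + 1/18 + 11/36 + 1/18 = 5/12
H(X) = -[(7/12)·log₂(7/12) + (5/12)·log₂(5/12)]
  = 0.453604 + 0.526264 = 0.9799 bits

H(Y|X) = Σ_x P(x)·H(Y|X=x):
  X=0: P(X=0) = 7/12, P(Y|X=0) = (1/21, 2/21, 5/7, 1/7) → H(Y|X=0) = 1.280020
  X=1: P(X=1) = 5/12, P(Y|X=1) = (0, 2/15, 11/15, 2/15) → H(Y|X=1) = 1.103307
H(Y|X) = (7/12)·1.280020 + (5/12)·1.103307 = 1.2064 bits

H(X,Y) = -Σ_{x,y} P(x,y) log₂ P(x,y). Per-cell terms -P(x,y)·log₂P(x,y):
  X=0: 0.143609, 0.231663, 0.526264, 0.298747
  X=1: 0.000000, 0.231663, 0.522651, 0.231663
  (cells with P = 0 contribute 0)
Sum of the 8 terms: H(X,Y) = 2.1863 bits

Chain rule check:
  H(X) + H(Y|X) = 0.9799 + 1.2064 = 2.1863 bits
  H(X,Y) = 2.1863 bits
✓ Chain rule verified.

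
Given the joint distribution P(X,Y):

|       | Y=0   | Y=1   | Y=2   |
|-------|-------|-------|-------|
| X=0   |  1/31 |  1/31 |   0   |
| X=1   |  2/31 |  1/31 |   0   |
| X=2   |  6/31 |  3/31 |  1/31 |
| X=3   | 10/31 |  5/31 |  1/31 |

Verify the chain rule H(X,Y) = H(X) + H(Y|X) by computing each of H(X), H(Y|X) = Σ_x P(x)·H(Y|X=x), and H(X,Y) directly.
H(X) = 1.6002 bits, H(Y|X) = 1.1897 bits, H(X,Y) = 2.7899 bits

Marginal of X (row sums):
  P(X=0) = 1/31 + 1/31 + 0 = 2/31
  P(X=1) = 2/31 + 1/31 + 0 = 3/31
  P(X=2) = 6/31 + 3/31 + 1/31 = 10/31
  P(X=3) = 10/31 + 5/31 + 1/31 = 16/31
H(X) = -[(2/31)·log₂(2/31) + (3/31)·log₂(3/31) + (10/31)·log₂(10/31) + (16/31)·log₂(16/31)]
  = 0.2551 + 0.3261 + 0.5265 + 0.4925 = 1.6002 bits

H(Y|X) = Σ_x P(x)·H(Y|X=x):
  X=0: P(X=0) = 2/31, P(Y|X=0) = (1/2, 1/2, 0) → H(Y|X=0) = 1.0000
  X=1: P(X=1) = 3/31, P(Y|X=1) = (2/3, 1/3, 0) → H(Y|X=1) = 0.9183
  X=2: P(X=2) = 10/31, P(Y|X=2) = (3/5, 3/10, 1/10) → H(Y|X=2) = 1.2955
  X=3: P(X=3) = 16/31, P(Y|X=3) = (5/8, 5/16, 1/16) → H(Y|X=3) = 1.1982
H(Y|X) = (2/31)·1.0000 + (3/31)·0.9183 + (10/31)·1.2955 + (16/31)·1.1982 = 1.1897 bits

H(X,Y) = -Σ_{x,y} P(x,y) log₂ P(x,y). Per-cell terms -P(x,y)·log₂P(x,y):
  X=0: 0.1598, 0.1598, 0.0000
  X=1: 0.2551, 0.1598, 0.0000
  X=2: 0.4586, 0.3261, 0.1598
  X=3: 0.5265, 0.4246, 0.1598
  (cells with P = 0 contribute 0)
Sum of the 12 terms: H(X,Y) = 2.7899 bits

Chain rule check:
  H(X) + H(Y|X) = 1.6002 + 1.1897 = 2.7899 bits
  H(X,Y) = 2.7899 bits
✓ Chain rule verified.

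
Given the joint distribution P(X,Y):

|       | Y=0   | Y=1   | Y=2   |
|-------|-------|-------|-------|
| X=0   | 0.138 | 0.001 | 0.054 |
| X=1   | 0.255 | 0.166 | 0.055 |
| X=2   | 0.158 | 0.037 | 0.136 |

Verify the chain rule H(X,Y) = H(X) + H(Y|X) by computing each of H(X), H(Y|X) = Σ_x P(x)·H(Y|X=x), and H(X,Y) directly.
H(X) = 1.4958 bits, H(Y|X) = 1.2868 bits, H(X,Y) = 2.7826 bits

Marginal of X (row sums):
  P(X=0) = 0.138 + 0.001 + 0.054 = 0.193
  P(X=1) = 0.255 + 0.166 + 0.055 = 0.476
  P(X=2) = 0.158 + 0.037 + 0.136 = 0.331
H(X) = -[0.193·log₂(0.193) + 0.476·log₂(0.476) + 0.331·log₂(0.331)]
  = 0.45805 + 0.50978 + 0.52798 = 1.4958 bits

H(Y|X) = Σ_x P(x)·H(Y|X=x):
  X=0: P(X=0) = 0.193, P(Y|X=0) = (138/193, 1/193, 54/193) → H(Y|X=0) = 0.89950
  X=1: P(X=1) = 0.476, P(Y|X=1) = (15/28, 83/238, 55/476) → H(Y|X=1) = 1.37215
  X=2: P(X=2) = 0.331, P(Y|X=2) = (158/331, 37/331, 136/331) → H(Y|X=2) = 1.38990
H(Y|X) = 0.193·0.89950 + 0.476·1.37215 + 0.331·1.38990 = 1.2868 bits

H(X,Y) = -Σ_{x,y} P(x,y) log₂ P(x,y). Per-cell terms -P(x,y)·log₂P(x,y):
  X=0: 0.39430, 0.00997, 0.22739
  X=1: 0.50271, 0.43006, 0.23014
  X=2: 0.42060, 0.17598, 0.39145
Sum of the 9 terms: H(X,Y) = 2.7826 bits

Chain rule check:
  H(X) + H(Y|X) = 1.4958 + 1.2868 = 2.7826 bits
  H(X,Y) = 2.7826 bits
✓ Chain rule verified.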